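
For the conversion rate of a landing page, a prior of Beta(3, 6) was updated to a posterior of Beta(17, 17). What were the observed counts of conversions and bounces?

14 conversions and 11 bounces

Beta is conjugate to the binomial likelihood: posterior = Beta(α+s, β+f).
So s = 17 − 3 = 14 and f = 17 − 6 = 11.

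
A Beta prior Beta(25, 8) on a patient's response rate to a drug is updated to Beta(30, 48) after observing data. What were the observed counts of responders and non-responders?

A Beta(α, β) prior with s successes and f failures in binomial data gives a Beta(α+s, β+f) posterior.
Match parameters: s=30−25=5, f=48−8=40.

5 responders and 40 non-responders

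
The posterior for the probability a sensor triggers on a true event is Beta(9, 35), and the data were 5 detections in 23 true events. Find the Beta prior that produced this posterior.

Beta is conjugate to the binomial likelihood: posterior = Beta(a+s, b+f).
Subtract the data counts: 9−5=4, 35−18=17.

Beta(4, 17)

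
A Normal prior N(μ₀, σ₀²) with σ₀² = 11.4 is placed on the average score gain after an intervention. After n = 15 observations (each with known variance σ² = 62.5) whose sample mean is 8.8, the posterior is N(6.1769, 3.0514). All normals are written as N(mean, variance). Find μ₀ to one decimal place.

μ₀ = -1.0

With known observation variance, the Normal–Normal posterior has precision τ_n = τ₀ + n/σ² and mean μ_n = (τ₀μ₀ + (n/σ²)x̄)/τ_n.
Here τ₀ = 1/11.4 = 0.087719 and τ_data = 15/62.5 = 0.240000, so τ_n = 0.327719.
Rearranging for μ₀: μ₀ = (μ_n·τ_n − τ_data·x̄)/τ₀ = (6.1769·0.327719 − 0.240000·8.8) / 0.087719 = -0.087713/0.087719 ≈ -1.0.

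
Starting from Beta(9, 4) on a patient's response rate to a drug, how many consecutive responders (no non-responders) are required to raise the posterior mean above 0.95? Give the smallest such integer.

k = 68

After k responders and 0 non-responders the posterior is Beta(9+k, 4), with mean (9+k)/(9+4+k).
Set (9+k)/(13+k) > 0.95 and solve: k > (0.95·13 − 9)/(1 − 0.95) = 67.000.
The smallest integer exceeding 67.000 is 68, and checking k=68: (77)/(81) = 0.9506 > 0.95.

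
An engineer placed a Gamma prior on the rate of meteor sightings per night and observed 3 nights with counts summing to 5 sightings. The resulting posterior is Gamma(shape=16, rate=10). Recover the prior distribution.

Gamma(shape=11, rate=7)

Gamma–Poisson conjugacy: posterior shape = α + Σxᵢ, posterior rate = β + n.
So α = 16 − 5 = 11 and β = 10 − 3 = 7.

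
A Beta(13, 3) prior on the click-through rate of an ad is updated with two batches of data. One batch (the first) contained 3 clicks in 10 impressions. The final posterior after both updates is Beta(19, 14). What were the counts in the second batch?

3 clicks and 4 non-clicks

Sequential conjugate updates are equivalent to a single update on the pooled data, so total successes = posterior α − prior α and total failures = posterior β − prior β.
Total across both batches: 19−13=6 clicks, 14−3=11 non-clicks.
Subtract the first batch: 6−3=3 clicks and 11−7=4 non-clicks.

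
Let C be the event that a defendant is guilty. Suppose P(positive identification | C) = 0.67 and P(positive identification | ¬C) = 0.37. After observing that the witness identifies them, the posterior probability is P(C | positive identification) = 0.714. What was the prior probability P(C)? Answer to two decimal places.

P(C) = 0.58

Bayes' rule in odds form gives O(C|E) = O(C)·[P(E|C)/P(E|¬C)], hence O(C) = O(C|E)/LR.
Posterior odds = 0.714/(1−0.714) = 2.4965. LR = 0.67/0.37 = 1.8108.
Prior odds = 2.4965/1.8108 = 1.3787, so P(C) = 1.3787/(1+1.3787) ≈ 0.58.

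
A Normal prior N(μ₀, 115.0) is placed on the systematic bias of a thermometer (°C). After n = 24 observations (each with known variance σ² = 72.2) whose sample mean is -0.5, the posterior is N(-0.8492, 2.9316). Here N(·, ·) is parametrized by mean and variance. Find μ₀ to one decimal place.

μ₀ = -14.2

The posterior mean is a precision-weighted average: μ_n = (τ₀μ₀ + τ_data·x̄)/(τ₀+τ_data), with τ₀=1/σ₀² and τ_data=n/σ².
Here τ₀ = 1/115.0 = 0.008696 and τ_data = 24/72.2 = 0.332410, so τ_n = 0.341106.
Rearranging for μ₀: μ₀ = (μ_n·τ_n − τ_data·x̄)/τ₀ = (-0.8492·0.341106 − 0.332410·-0.5) / 0.008696 = -0.123462/0.008696 ≈ -14.2.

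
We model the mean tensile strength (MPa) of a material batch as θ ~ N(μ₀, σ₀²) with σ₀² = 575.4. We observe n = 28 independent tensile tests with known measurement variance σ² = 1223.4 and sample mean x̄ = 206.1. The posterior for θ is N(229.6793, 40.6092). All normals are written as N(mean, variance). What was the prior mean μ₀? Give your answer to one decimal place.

The posterior mean is a precision-weighted average: μ_n = (τ₀μ₀ + τ_data·x̄)/(τ₀+τ_data), with τ₀=1/σ₀² and τ_data=n/σ².
Here τ₀ = 1/575.4 = 0.001738 and τ_data = 28/1223.4 = 0.022887, so τ_n = 0.024625.
Rearranging for μ₀: μ₀ = (μ_n·τ_n − τ_data·x̄)/τ₀ = (229.6793·0.024625 − 0.022887·206.1) / 0.001738 = 0.938842/0.001738 ≈ 540.2.

μ₀ = 540.2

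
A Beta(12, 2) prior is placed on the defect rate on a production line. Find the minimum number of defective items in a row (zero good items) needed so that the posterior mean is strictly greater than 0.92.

k = 12

After k defective items and 0 good items the posterior is Beta(12+k, 2), with mean (12+k)/(12+2+k).
Set (12+k)/(14+k) > 0.92 and solve: k > (0.92·14 − 12)/(1 − 0.92) = 11.000.
The smallest integer exceeding 11.000 is 12.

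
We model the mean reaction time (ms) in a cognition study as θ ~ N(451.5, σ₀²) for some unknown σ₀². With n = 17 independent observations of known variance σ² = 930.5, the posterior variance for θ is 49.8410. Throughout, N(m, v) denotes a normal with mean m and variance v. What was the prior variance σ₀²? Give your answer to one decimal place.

σ₀² = 557.4

Posterior precision equals prior precision plus data precision: 1/σ_n² = 1/σ₀² + n/σ².
So 1/σ₀² = 1/49.8410 − 17/930.5 = 0.020064 − 0.018270 = 0.001794.
Hence σ₀² = 1/0.001794 ≈ 557.4.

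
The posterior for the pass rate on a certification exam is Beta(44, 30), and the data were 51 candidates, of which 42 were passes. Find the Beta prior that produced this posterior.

Beta(2, 21)

A Beta(α, β) prior with s successes and f failures in binomial data gives a Beta(α+s, β+f) posterior.
Subtract the data counts: 44−42=2, 30−9=21.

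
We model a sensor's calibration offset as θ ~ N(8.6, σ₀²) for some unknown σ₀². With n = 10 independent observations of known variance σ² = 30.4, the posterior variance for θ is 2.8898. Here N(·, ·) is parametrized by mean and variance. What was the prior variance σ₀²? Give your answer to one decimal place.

σ₀² = 58.5

Posterior precision equals prior precision plus data precision: 1/σ_n² = 1/σ₀² + n/σ².
So 1/σ₀² = 1/2.8898 − 10/30.4 = 0.346045 − 0.328947 = 0.017098.
Hence σ₀² = 1/0.017098 ≈ 58.5.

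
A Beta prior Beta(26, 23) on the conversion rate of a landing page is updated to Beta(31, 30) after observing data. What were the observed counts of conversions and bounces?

Beta is conjugate to the binomial likelihood: posterior = Beta(α+s, β+f).
So s = 31 − 26 = 5 and f = 30 − 23 = 7.

5 conversions and 7 bounces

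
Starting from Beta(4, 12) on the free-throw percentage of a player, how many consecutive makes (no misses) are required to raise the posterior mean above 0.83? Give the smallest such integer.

After k makes and 0 misses the posterior is Beta(4+k, 12), with mean (4+k)/(4+12+k).
Set (4+k)/(16+k) > 0.83 and solve: k > (0.83·16 − 4)/(1 − 0.83) = 54.588.
The smallest integer exceeding 54.588 is 55.

k = 55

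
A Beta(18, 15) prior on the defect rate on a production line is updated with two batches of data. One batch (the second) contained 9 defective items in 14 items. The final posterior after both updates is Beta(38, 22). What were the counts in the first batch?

Sequential conjugate updates are equivalent to a single update on the pooled data, so total successes = posterior α − prior α and total failures = posterior β − prior β.
Total across both batches: 38−18=20 defective items, 22−15=7 good items.
Subtract the second batch: 20−9=11 defective items and 7−5=2 good items.

11 defective items and 2 good items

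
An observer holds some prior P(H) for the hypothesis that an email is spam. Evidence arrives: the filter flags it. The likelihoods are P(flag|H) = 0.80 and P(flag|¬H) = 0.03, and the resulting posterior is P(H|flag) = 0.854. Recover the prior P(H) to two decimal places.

Bayes' rule in odds form gives O(H|E) = O(H)·[P(E|H)/P(E|¬H)], hence O(H) = O(H|E)/LR.
Posterior odds = 0.854/(1−0.854) = 5.8493. LR = 0.80/0.03 = 26.6667.
Prior odds = 5.8493/26.6667 = 0.2193, so P(H) = 0.2193/(1+0.2193) ≈ 0.18.

P(H) = 0.18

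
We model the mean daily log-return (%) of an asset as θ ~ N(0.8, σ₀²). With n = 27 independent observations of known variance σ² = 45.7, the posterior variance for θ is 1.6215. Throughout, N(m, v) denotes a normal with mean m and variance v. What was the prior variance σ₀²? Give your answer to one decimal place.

Posterior precision equals prior precision plus data precision: 1/σ_n² = 1/σ₀² + n/σ².
So 1/σ₀² = 1/1.6215 − 27/45.7 = 0.616713 − 0.590810 = 0.025903.
Hence σ₀² = 1/0.025903 ≈ 38.6.

σ₀² = 38.6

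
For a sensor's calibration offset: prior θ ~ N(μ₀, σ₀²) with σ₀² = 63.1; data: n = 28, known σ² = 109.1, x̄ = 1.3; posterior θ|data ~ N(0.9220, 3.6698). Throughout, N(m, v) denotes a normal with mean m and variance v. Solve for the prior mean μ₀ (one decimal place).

The posterior mean is a precision-weighted average: μ_n = (τ₀μ₀ + τ_data·x̄)/(τ₀+τ_data), with τ₀=1/σ₀² and τ_data=n/σ².
Here τ₀ = 1/63.1 = 0.015848 and τ_data = 28/109.1 = 0.256645, so τ_n = 0.272493.
Rearranging for μ₀: μ₀ = (μ_n·τ_n − τ_data·x̄)/τ₀ = (0.9220·0.272493 − 0.256645·1.3) / 0.015848 = -0.082400/0.015848 ≈ -5.2.

μ₀ = -5.2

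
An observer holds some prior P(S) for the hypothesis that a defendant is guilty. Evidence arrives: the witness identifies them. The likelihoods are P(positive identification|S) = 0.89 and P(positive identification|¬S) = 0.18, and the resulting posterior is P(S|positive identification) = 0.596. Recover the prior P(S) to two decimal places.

P(S) = 0.23

Bayes' rule in odds form gives O(S|E) = O(S)·[P(E|S)/P(E|¬S)], hence O(S) = O(S|E)/LR.
Posterior odds = 0.596/(1−0.596) = 1.4752. LR = 0.89/0.18 = 4.9444.
Prior odds = 1.4752/4.9444 = 0.2984, so P(S) = 0.2984/(1+0.2984) ≈ 0.23.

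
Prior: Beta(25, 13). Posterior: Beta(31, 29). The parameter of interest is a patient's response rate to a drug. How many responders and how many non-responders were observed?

Beta is conjugate to the binomial likelihood: posterior = Beta(α+s, β+f).
So s = 31 − 25 = 6 and f = 29 − 13 = 16.

6 responders and 16 non-responders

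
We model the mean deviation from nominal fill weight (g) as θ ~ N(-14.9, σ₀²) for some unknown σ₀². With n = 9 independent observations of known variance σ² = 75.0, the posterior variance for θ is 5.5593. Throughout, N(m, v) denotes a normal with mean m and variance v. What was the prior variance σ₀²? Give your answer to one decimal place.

For the Normal–Normal model with known σ², precisions add: τ_n = τ₀ + n/σ².
So 1/σ₀² = 1/5.5593 − 9/75.0 = 0.179879 − 0.120000 = 0.059879.
Hence σ₀² = 1/0.059879 ≈ 16.7.

σ₀² = 16.7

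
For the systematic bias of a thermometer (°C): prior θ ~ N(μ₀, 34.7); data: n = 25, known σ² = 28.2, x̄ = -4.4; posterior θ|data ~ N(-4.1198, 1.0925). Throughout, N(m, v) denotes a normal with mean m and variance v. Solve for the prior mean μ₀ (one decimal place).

With known observation variance, the Normal–Normal posterior has precision τ_n = τ₀ + n/σ² and mean μ_n = (τ₀μ₀ + (n/σ²)x̄)/τ_n.
Here τ₀ = 1/34.7 = 0.028818 and τ_data = 25/28.2 = 0.886525, so τ_n = 0.915343.
Rearranging for μ₀: μ₀ = (μ_n·τ_n − τ_data·x̄)/τ₀ = (-4.1198·0.915343 − 0.886525·-4.4) / 0.028818 = 0.129680/0.028818 ≈ 4.5.

μ₀ = 4.5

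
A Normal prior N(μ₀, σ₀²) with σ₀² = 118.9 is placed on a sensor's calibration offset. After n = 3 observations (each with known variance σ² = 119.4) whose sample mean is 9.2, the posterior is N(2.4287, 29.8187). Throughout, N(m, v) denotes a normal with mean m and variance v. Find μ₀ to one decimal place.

With known observation variance, the Normal–Normal posterior has precision τ_n = τ₀ + n/σ² and mean μ_n = (τ₀μ₀ + (n/σ²)x̄)/τ_n.
Here τ₀ = 1/118.9 = 0.008410 and τ_data = 3/119.4 = 0.025126, so τ_n = 0.033536.
Rearranging for μ₀: μ₀ = (μ_n·τ_n − τ_data·x̄)/τ₀ = (2.4287·0.033536 − 0.025126·9.2) / 0.008410 = -0.149710/0.008410 ≈ -17.8.

μ₀ = -17.8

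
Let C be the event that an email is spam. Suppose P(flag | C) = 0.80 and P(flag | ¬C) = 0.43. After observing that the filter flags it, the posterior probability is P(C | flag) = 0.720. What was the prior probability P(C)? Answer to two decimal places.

In odds form, posterior odds = prior odds × likelihood ratio, so prior odds = posterior odds ÷ LR.
Posterior odds = 0.720/(1−0.720) = 2.5714. LR = 0.80/0.43 = 1.8605.
Prior odds = 2.5714/1.8605 = 1.3821, so P(C) = 1.3821/(1+1.3821) ≈ 0.58.

P(C) = 0.58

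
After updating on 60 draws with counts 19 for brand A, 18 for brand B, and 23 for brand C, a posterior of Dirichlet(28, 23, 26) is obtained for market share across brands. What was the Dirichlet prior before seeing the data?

For a Dirichlet(α) prior with multinomial counts c, the posterior is Dirichlet(α + c) componentwise.
Subtract each count from the matching posterior parameter: 28−19=9, 23−18=5, 26−23=3.

Dirichlet(9, 5, 3)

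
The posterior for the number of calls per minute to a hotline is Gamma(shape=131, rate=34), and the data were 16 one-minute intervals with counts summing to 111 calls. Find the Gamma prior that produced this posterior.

Gamma–Poisson conjugacy: posterior shape = α + Σxᵢ, posterior rate = β + n.
So α = 131 − 111 = 20 and β = 34 − 16 = 18.

Gamma(shape=20, rate=18)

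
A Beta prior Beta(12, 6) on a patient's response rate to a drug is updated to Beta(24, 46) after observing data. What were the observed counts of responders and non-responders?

Under Beta–binomial conjugacy the posterior parameters are (α+s, β+f).
Match parameters: s=24−12=12, f=46−6=40.

12 responders and 40 non-responders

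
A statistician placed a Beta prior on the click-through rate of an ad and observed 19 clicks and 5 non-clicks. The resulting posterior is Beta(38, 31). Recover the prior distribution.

Beta is conjugate to the binomial likelihood: posterior = Beta(a+s, b+f).
So a = 38 − 19 = 19 and b = 31 − 5 = 26.

Beta(19, 26)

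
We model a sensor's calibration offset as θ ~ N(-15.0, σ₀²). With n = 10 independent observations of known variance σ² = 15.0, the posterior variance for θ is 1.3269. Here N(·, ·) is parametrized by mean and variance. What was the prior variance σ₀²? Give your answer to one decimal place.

σ₀² = 11.5

For the Normal–Normal model with known σ², precisions add: τ_n = τ₀ + n/σ².
So 1/σ₀² = 1/1.3269 − 10/15.0 = 0.753636 − 0.666667 = 0.086969.
Hence σ₀² = 1/0.086969 ≈ 11.5.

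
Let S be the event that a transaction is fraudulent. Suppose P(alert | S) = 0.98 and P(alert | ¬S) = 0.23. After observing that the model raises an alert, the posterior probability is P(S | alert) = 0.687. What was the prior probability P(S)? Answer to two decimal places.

P(S) = 0.34

Bayes' rule in odds form gives O(S|E) = O(S)·[P(E|S)/P(E|¬S)], hence O(S) = O(S|E)/LR.
Posterior odds = 0.687/(1−0.687) = 2.1949. LR = 0.98/0.23 = 4.2609.
Prior odds = 2.1949/4.2609 = 0.5151, so P(S) = 0.5151/(1+0.5151) ≈ 0.34.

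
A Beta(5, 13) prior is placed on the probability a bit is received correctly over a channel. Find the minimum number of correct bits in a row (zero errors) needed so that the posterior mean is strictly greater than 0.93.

After k correct bits and 0 errors the posterior is Beta(5+k, 13), with mean (5+k)/(5+13+k).
Set (5+k)/(18+k) > 0.93 and solve: k > (0.93·18 − 5)/(1 − 0.93) = 167.714.
The smallest integer exceeding 167.714 is 168.

k = 168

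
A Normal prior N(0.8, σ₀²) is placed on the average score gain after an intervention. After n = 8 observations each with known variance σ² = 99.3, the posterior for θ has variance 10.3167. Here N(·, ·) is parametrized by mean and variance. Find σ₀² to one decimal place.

σ₀² = 61.1

Posterior precision equals prior precision plus data precision: 1/σ_n² = 1/σ₀² + n/σ².
So 1/σ₀² = 1/10.3167 − 8/99.3 = 0.096930 − 0.080564 = 0.016366.
Hence σ₀² = 1/0.016366 ≈ 61.1.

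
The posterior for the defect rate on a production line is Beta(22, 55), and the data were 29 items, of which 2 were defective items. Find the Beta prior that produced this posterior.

Beta is conjugate to the binomial likelihood: posterior = Beta(α+s, β+f).
Subtract the data counts: 22−2=20, 55−27=28.

Beta(20, 28)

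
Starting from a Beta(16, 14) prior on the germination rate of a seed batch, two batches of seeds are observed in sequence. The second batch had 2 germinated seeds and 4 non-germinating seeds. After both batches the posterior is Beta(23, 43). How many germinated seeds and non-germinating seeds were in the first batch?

Sequential conjugate updates are equivalent to a single update on the pooled data, so total successes = posterior α − prior α and total failures = posterior β − prior β.
Total across both batches: 23−16=7 germinated seeds, 43−14=29 non-germinating seeds.
Subtract the second batch: 7−2=5 germinated seeds and 29−4=25 non-germinating seeds.

5 germinated seeds and 25 non-germinating seeds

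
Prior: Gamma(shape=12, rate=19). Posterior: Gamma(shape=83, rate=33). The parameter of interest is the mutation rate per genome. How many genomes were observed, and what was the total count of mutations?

A Gamma(α, β) prior (rate parametrization) on a Poisson rate with n observations summing to S gives posterior Gamma(α+S, β+n).
Matching: Σxᵢ = 83 − 12 = 71 and n = 33 − 19 = 14.

n = 14 genomes with total 71 mutations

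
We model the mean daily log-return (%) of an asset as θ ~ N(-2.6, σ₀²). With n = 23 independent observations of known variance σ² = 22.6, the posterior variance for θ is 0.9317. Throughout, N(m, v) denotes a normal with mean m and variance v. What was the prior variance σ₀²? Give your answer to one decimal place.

For the Normal–Normal model with known σ², precisions add: τ_n = τ₀ + n/σ².
So 1/σ₀² = 1/0.9317 − 23/22.6 = 1.073307 − 1.017699 = 0.055608.
Hence σ₀² = 1/0.055608 ≈ 18.0.

σ₀² = 18.0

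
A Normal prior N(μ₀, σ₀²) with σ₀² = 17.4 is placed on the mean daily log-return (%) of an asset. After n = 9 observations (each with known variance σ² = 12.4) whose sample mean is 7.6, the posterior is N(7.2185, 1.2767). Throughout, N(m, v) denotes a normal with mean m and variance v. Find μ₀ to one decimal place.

μ₀ = 2.4

The posterior mean is a precision-weighted average: μ_n = (τ₀μ₀ + τ_data·x̄)/(τ₀+τ_data), with τ₀=1/σ₀² and τ_data=n/σ².
Here τ₀ = 1/17.4 = 0.057471 and τ_data = 9/12.4 = 0.725806, so τ_n = 0.783277.
Rearranging for μ₀: μ₀ = (μ_n·τ_n − τ_data·x̄)/τ₀ = (7.2185·0.783277 − 0.725806·7.6) / 0.057471 = 0.137959/0.057471 ≈ 2.4.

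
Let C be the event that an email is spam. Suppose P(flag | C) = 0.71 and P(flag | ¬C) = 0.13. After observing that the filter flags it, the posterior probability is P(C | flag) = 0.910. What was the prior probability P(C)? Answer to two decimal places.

Bayes' rule in odds form gives O(C|E) = O(C)·[P(E|C)/P(E|¬C)], hence O(C) = O(C|E)/LR.
Posterior odds = 0.910/(1−0.910) = 10.1111. LR = 0.71/0.13 = 5.4615.
Prior odds = 10.1111/5.4615 = 1.8513, so P(C) = 1.8513/(1+1.8513) ≈ 0.65.

P(C) = 0.65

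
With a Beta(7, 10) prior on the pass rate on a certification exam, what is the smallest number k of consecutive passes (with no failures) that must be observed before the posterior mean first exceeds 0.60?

After k passes and 0 failures the posterior is Beta(7+k, 10), with mean (7+k)/(7+10+k).
Set (7+k)/(17+k) > 0.60 and solve: k > (0.60·17 − 7)/(1 − 0.60) = 8.000.
The smallest integer exceeding 8.000 is 9.

k = 9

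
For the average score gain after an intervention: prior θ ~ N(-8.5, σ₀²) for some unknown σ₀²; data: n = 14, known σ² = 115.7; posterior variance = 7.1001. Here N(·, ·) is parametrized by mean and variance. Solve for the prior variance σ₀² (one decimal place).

For the Normal–Normal model with known σ², precisions add: τ_n = τ₀ + n/σ².
So 1/σ₀² = 1/7.1001 − 14/115.7 = 0.140843 − 0.121003 = 0.019840.
Hence σ₀² = 1/0.019840 ≈ 50.4.

σ₀² = 50.4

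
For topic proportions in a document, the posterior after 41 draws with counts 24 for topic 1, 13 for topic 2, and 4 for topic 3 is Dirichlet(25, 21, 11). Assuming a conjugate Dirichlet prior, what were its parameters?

Dirichlet(1, 8, 7)

For a Dirichlet(α) prior with multinomial counts c, the posterior is Dirichlet(α + c) componentwise.
Subtract each count from the matching posterior parameter: 25−24=1, 21−13=8, 11−4=7.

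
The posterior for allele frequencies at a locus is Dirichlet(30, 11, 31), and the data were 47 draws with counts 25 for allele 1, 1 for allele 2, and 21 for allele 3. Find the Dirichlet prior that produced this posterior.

Dirichlet(5, 10, 10)

For a Dirichlet(α) prior with multinomial counts c, the posterior is Dirichlet(α + c) componentwise.
Subtract each count from the matching posterior parameter: 30−25=5, 11−1=10, 31−21=10.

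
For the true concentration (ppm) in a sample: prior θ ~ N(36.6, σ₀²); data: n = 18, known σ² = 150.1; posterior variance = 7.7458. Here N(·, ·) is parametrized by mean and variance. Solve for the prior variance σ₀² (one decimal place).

σ₀² = 108.9

Posterior precision equals prior precision plus data precision: 1/σ_n² = 1/σ₀² + n/σ².
So 1/σ₀² = 1/7.7458 − 18/150.1 = 0.129102 − 0.119920 = 0.009182.
Hence σ₀² = 1/0.009182 ≈ 108.9.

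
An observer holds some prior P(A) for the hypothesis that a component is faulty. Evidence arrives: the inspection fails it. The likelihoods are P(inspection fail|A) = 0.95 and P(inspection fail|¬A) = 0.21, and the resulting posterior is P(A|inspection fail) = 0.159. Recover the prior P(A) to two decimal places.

P(A) = 0.04

In odds form, posterior odds = prior odds × likelihood ratio, so prior odds = posterior odds ÷ LR.
Posterior odds = 0.159/(1−0.159) = 0.1891. LR = 0.95/0.21 = 4.5238.
Prior odds = 0.1891/4.5238 = 0.0418, so P(A) = 0.0418/(1+0.0418) ≈ 0.04.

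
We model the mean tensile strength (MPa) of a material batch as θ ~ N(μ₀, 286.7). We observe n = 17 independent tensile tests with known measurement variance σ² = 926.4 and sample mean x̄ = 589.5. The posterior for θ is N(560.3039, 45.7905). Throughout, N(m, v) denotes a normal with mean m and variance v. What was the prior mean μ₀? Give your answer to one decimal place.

With known observation variance, the Normal–Normal posterior has precision τ_n = τ₀ + n/σ² and mean μ_n = (τ₀μ₀ + (n/σ²)x̄)/τ_n.
Here τ₀ = 1/286.7 = 0.003488 and τ_data = 17/926.4 = 0.018351, so τ_n = 0.021839.
Rearranging for μ₀: μ₀ = (μ_n·τ_n − τ_data·x̄)/τ₀ = (560.3039·0.021839 − 0.018351·589.5) / 0.003488 = 1.418562/0.003488 ≈ 406.7.

μ₀ = 406.7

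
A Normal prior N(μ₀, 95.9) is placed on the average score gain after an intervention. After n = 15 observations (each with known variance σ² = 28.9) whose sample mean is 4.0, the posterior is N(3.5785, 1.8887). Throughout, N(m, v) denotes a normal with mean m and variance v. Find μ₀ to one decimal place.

With known observation variance, the Normal–Normal posterior has precision τ_n = τ₀ + n/σ² and mean μ_n = (τ₀μ₀ + (n/σ²)x̄)/τ_n.
Here τ₀ = 1/95.9 = 0.010428 and τ_data = 15/28.9 = 0.519031, so τ_n = 0.529459.
Rearranging for μ₀: μ₀ = (μ_n·τ_n − τ_data·x̄)/τ₀ = (3.5785·0.529459 − 0.519031·4.0) / 0.010428 = -0.181455/0.010428 ≈ -17.4.

μ₀ = -17.4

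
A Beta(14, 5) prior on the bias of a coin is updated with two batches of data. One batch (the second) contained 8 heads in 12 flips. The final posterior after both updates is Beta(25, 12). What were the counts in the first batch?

Because Beta–binomial updating is additive in the counts, the combined data contributed (α_post−α_prior, β_post−β_prior) successes and failures.
Total across both batches: 25−14=11 heads, 12−5=7 tails.
Subtract the second batch: 11−8=3 heads and 7−4=3 tails.

3 heads and 3 tails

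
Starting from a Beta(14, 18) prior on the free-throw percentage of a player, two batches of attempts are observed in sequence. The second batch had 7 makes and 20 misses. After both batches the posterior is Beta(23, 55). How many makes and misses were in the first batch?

2 makes and 17 misses

Sequential conjugate updates are equivalent to a single update on the pooled data, so total successes = posterior α − prior α and total failures = posterior β − prior β.
Total across both batches: 23−14=9 makes, 55−18=37 misses.
Subtract the second batch: 9−7=2 makes and 37−20=17 misses.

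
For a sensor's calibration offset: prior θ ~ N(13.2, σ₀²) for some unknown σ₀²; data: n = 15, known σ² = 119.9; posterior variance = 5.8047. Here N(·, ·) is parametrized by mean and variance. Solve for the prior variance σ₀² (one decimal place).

Posterior precision equals prior precision plus data precision: 1/σ_n² = 1/σ₀² + n/σ².
So 1/σ₀² = 1/5.8047 − 15/119.9 = 0.172274 − 0.125104 = 0.047170.
Hence σ₀² = 1/0.047170 ≈ 21.2.

σ₀² = 21.2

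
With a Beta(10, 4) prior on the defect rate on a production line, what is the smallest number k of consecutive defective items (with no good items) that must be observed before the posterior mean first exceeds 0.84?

After k defective items and 0 good items the posterior is Beta(10+k, 4), with mean (10+k)/(10+4+k).
Set (10+k)/(14+k) > 0.84 and solve: k > (0.84·14 − 10)/(1 − 0.84) = 11.000.
The smallest integer exceeding 11.000 is 12, and checking k=12: (22)/(26) = 0.8462 > 0.84.

k = 12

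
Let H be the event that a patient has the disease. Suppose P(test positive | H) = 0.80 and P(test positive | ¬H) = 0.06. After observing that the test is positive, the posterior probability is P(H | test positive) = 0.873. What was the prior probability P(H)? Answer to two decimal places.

P(H) = 0.34

In odds form, posterior odds = prior odds × likelihood ratio, so prior odds = posterior odds ÷ LR.
Posterior odds = 0.873/(1−0.873) = 6.8740. LR = 0.80/0.06 = 13.3333.
Prior odds = 6.8740/13.3333 = 0.5156, so P(H) = 0.5156/(1+0.5156) ≈ 0.34.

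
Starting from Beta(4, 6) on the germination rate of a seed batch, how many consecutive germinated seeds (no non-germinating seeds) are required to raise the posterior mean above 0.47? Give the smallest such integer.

After k germinated seeds and 0 non-germinating seeds the posterior is Beta(4+k, 6), with mean (4+k)/(4+6+k).
Set (4+k)/(10+k) > 0.47 and solve: k > (0.47·10 − 4)/(1 − 0.47) = 1.321.
The smallest integer exceeding 1.321 is 2, and checking k=2: (6)/(12) = 0.5000 > 0.47.

k = 2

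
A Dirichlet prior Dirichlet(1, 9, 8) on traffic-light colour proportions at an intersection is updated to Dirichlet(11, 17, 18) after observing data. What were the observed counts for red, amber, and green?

For a Dirichlet(α) prior with multinomial counts c, the posterior is Dirichlet(α + c) componentwise.
Counts are posterior − prior componentwise: 11−1=10, 17−9=8, 18−8=10.

counts (10, 8, 10)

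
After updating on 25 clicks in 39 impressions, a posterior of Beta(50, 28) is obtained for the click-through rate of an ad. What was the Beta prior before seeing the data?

Beta is conjugate to the binomial likelihood: posterior = Beta(a+s, b+f).
So a = 50 − 25 = 25 and b = 28 − 14 = 14.

Beta(25, 14)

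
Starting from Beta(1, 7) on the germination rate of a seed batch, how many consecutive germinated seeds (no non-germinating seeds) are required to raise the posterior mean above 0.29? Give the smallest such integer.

After k germinated seeds and 0 non-germinating seeds the posterior is Beta(1+k, 7), with mean (1+k)/(1+7+k).
Set (1+k)/(8+k) > 0.29 and solve: k > (0.29·8 − 1)/(1 − 0.29) = 1.859.
The smallest integer exceeding 1.859 is 2.

k = 2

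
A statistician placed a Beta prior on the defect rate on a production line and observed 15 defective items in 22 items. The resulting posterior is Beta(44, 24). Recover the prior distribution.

Beta(29, 17)

Beta is conjugate to the binomial likelihood: posterior = Beta(α+s, β+f).
So α = 44 − 15 = 29 and β = 24 − 7 = 17.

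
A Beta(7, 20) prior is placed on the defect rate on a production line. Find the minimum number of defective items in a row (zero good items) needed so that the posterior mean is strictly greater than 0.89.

After k defective items and 0 good items the posterior is Beta(7+k, 20), with mean (7+k)/(7+20+k).
Set (7+k)/(27+k) > 0.89 and solve: k > (0.89·27 − 7)/(1 − 0.89) = 154.818.
The smallest integer exceeding 154.818 is 155, and checking k=155: (162)/(182) = 0.8901 > 0.89.

k = 155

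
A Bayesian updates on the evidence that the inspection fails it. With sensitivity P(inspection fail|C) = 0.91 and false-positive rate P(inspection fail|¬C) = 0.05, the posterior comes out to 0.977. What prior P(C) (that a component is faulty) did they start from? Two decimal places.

Bayes' rule in odds form gives O(C|E) = O(C)·[P(E|C)/P(E|¬C)], hence O(C) = O(C|E)/LR.
Posterior odds = 0.977/(1−0.977) = 42.4783. LR = 0.91/0.05 = 18.2000.
Prior odds = 42.4783/18.2000 = 2.3340, so P(C) = 2.3340/(1+2.3340) ≈ 0.70.

P(C) = 0.70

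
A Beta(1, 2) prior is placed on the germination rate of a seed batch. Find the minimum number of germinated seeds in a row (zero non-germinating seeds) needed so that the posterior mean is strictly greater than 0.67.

After k germinated seeds and 0 non-germinating seeds the posterior is Beta(1+k, 2), with mean (1+k)/(1+2+k).
Set (1+k)/(3+k) > 0.67 and solve: k > (0.67·3 − 1)/(1 − 0.67) = 3.061.
The smallest integer exceeding 3.061 is 4.

k = 4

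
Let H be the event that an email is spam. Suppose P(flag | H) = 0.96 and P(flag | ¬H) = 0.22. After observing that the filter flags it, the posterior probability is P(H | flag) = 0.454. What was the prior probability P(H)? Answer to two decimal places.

P(H) = 0.16

In odds form, posterior odds = prior odds × likelihood ratio, so prior odds = posterior odds ÷ LR.
Posterior odds = 0.454/(1−0.454) = 0.8315. LR = 0.96/0.22 = 4.3636.
Prior odds = 0.8315/4.3636 = 0.1906, so P(H) = 0.1906/(1+0.1906) ≈ 0.16.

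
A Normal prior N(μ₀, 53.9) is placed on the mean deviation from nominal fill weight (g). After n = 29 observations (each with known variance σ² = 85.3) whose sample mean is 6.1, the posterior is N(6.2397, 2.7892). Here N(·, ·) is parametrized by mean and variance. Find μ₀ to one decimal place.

With known observation variance, the Normal–Normal posterior has precision τ_n = τ₀ + n/σ² and mean μ_n = (τ₀μ₀ + (n/σ²)x̄)/τ_n.
Here τ₀ = 1/53.9 = 0.018553 and τ_data = 29/85.3 = 0.339977, so τ_n = 0.358530.
Rearranging for μ₀: μ₀ = (μ_n·τ_n − τ_data·x̄)/τ₀ = (6.2397·0.358530 − 0.339977·6.1) / 0.018553 = 0.163260/0.018553 ≈ 8.8.

μ₀ = 8.8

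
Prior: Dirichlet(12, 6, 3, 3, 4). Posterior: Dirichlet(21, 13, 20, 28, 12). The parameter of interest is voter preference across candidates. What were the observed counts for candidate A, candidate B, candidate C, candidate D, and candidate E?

counts (9, 7, 17, 25, 8)

For a Dirichlet(α) prior with multinomial counts c, the posterior is Dirichlet(α + c) componentwise.
Counts are posterior − prior componentwise: 21−12=9, 13−6=7, 20−3=17, 28−3=25, 12−4=8.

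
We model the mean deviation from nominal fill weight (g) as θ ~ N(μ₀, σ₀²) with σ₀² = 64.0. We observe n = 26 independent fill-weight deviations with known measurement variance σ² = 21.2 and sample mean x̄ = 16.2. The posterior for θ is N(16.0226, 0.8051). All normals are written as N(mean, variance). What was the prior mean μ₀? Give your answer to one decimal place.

With known observation variance, the Normal–Normal posterior has precision τ_n = τ₀ + n/σ² and mean μ_n = (τ₀μ₀ + (n/σ²)x̄)/τ_n.
Here τ₀ = 1/64.0 = 0.015625 and τ_data = 26/21.2 = 1.226415, so τ_n = 1.242040.
Rearranging for μ₀: μ₀ = (μ_n·τ_n − τ_data·x̄)/τ₀ = (16.0226·1.242040 − 1.226415·16.2) / 0.015625 = 0.032787/0.015625 ≈ 2.1.

μ₀ = 2.1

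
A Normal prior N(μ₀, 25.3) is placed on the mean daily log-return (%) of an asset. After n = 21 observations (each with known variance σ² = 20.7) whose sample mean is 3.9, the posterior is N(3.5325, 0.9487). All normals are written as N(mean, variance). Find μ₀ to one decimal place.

With known observation variance, the Normal–Normal posterior has precision τ_n = τ₀ + n/σ² and mean μ_n = (τ₀μ₀ + (n/σ²)x̄)/τ_n.
Here τ₀ = 1/25.3 = 0.039526 and τ_data = 21/20.7 = 1.014493, so τ_n = 1.054019.
Rearranging for μ₀: μ₀ = (μ_n·τ_n − τ_data·x̄)/τ₀ = (3.5325·1.054019 − 1.014493·3.9) / 0.039526 = -0.233201/0.039526 ≈ -5.9.

μ₀ = -5.9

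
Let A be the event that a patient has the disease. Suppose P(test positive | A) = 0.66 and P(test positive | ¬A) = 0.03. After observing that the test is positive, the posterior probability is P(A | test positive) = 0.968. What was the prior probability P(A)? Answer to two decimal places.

In odds form, posterior odds = prior odds × likelihood ratio, so prior odds = posterior odds ÷ LR.
Posterior odds = 0.968/(1−0.968) = 30.2500. LR = 0.66/0.03 = 22.0000.
Prior odds = 30.2500/22.0000 = 1.3750, so P(A) = 1.3750/(1+1.3750) ≈ 0.58.

P(A) = 0.58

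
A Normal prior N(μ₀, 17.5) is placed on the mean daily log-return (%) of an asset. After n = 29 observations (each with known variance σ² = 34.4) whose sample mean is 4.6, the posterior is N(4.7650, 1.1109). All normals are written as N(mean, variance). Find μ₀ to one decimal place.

μ₀ = 7.2

With known observation variance, the Normal–Normal posterior has precision τ_n = τ₀ + n/σ² and mean μ_n = (τ₀μ₀ + (n/σ²)x̄)/τ_n.
Here τ₀ = 1/17.5 = 0.057143 and τ_data = 29/34.4 = 0.843023, so τ_n = 0.900166.
Rearranging for μ₀: μ₀ = (μ_n·τ_n − τ_data·x̄)/τ₀ = (4.7650·0.900166 − 0.843023·4.6) / 0.057143 = 0.411385/0.057143 ≈ 7.2.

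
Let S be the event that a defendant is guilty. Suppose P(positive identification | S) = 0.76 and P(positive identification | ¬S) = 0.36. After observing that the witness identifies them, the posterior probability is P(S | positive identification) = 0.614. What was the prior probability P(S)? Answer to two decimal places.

P(S) = 0.43

In odds form, posterior odds = prior odds × likelihood ratio, so prior odds = posterior odds ÷ LR.
Posterior odds = 0.614/(1−0.614) = 1.5907. LR = 0.76/0.36 = 2.1111.
Prior odds = 1.5907/2.1111 = 0.7535, so P(S) = 0.7535/(1+0.7535) ≈ 0.43.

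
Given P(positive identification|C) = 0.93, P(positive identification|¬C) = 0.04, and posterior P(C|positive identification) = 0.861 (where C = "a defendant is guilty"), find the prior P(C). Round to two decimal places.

Bayes' rule in odds form gives O(C|E) = O(C)·[P(E|C)/P(E|¬C)], hence O(C) = O(C|E)/LR.
Posterior odds = 0.861/(1−0.861) = 6.1942. LR = 0.93/0.04 = 23.2500.
Prior odds = 6.1942/23.2500 = 0.2664, so P(C) = 0.2664/(1+0.2664) ≈ 0.21.

P(C) = 0.21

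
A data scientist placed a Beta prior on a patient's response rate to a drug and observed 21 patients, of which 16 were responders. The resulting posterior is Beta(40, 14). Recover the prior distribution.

Beta(24, 9)

A Beta(a, b) prior with s successes and f failures in binomial data gives a Beta(a+s, b+f) posterior.
Subtract the data counts: 40−16=24, 14−5=9.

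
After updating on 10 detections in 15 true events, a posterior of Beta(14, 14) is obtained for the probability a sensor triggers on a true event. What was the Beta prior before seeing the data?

A Beta(a, b) prior with s successes and f failures in binomial data gives a Beta(a+s, b+f) posterior.
So a = 14 − 10 = 4 and b = 14 − 5 = 9.

Beta(4, 9)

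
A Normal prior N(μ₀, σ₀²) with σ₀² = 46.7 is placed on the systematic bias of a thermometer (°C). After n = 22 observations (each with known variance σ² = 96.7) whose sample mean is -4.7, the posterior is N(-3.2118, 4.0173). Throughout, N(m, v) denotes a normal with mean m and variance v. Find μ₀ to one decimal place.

With known observation variance, the Normal–Normal posterior has precision τ_n = τ₀ + n/σ² and mean μ_n = (τ₀μ₀ + (n/σ²)x̄)/τ_n.
Here τ₀ = 1/46.7 = 0.021413 and τ_data = 22/96.7 = 0.227508, so τ_n = 0.248921.
Rearranging for μ₀: μ₀ = (μ_n·τ_n − τ_data·x̄)/τ₀ = (-3.2118·0.248921 − 0.227508·-4.7) / 0.021413 = 0.269803/0.021413 ≈ 12.6.

μ₀ = 12.6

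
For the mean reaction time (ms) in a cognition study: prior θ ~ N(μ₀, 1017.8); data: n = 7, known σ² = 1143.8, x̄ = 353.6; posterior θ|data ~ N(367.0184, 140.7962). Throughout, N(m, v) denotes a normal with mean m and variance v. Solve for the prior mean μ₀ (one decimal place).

μ₀ = 450.6

With known observation variance, the Normal–Normal posterior has precision τ_n = τ₀ + n/σ² and mean μ_n = (τ₀μ₀ + (n/σ²)x̄)/τ_n.
Here τ₀ = 1/1017.8 = 0.000983 and τ_data = 7/1143.8 = 0.006120, so τ_n = 0.007103.
Rearranging for μ₀: μ₀ = (μ_n·τ_n − τ_data·x̄)/τ₀ = (367.0184·0.007103 − 0.006120·353.6) / 0.000983 = 0.442900/0.000983 ≈ 450.6.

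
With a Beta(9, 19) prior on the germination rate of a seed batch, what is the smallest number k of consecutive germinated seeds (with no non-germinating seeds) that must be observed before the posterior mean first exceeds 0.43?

k = 6

After k germinated seeds and 0 non-germinating seeds the posterior is Beta(9+k, 19), with mean (9+k)/(9+19+k).
Set (9+k)/(28+k) > 0.43 and solve: k > (0.43·28 − 9)/(1 − 0.43) = 5.333.
The smallest integer exceeding 5.333 is 6, and checking k=6: (15)/(34) = 0.4412 > 0.43.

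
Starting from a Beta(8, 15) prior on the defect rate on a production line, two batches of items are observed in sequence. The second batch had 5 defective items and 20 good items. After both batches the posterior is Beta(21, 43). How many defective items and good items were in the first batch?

8 defective items and 8 good items

Because Beta–binomial updating is additive in the counts, the combined data contributed (α_post−α_prior, β_post−β_prior) successes and failures.
Total across both batches: 21−8=13 defective items, 43−15=28 good items.
Subtract the second batch: 13−5=8 defective items and 28−20=8 good items.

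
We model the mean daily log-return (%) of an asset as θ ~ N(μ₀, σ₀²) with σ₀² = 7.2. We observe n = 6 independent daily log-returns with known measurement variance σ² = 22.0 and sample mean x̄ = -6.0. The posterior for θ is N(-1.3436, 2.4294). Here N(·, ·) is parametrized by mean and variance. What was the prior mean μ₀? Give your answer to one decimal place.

The posterior mean is a precision-weighted average: μ_n = (τ₀μ₀ + τ_data·x̄)/(τ₀+τ_data), with τ₀=1/σ₀² and τ_data=n/σ².
Here τ₀ = 1/7.2 = 0.138889 and τ_data = 6/22.0 = 0.272727, so τ_n = 0.411616.
Rearranging for μ₀: μ₀ = (μ_n·τ_n − τ_data·x̄)/τ₀ = (-1.3436·0.411616 − 0.272727·-6.0) / 0.138889 = 1.083315/0.138889 ≈ 7.8.

μ₀ = 7.8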